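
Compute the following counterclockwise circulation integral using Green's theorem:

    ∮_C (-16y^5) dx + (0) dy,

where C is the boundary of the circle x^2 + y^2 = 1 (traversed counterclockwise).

Green's theorem converts the closed line integral into a double integral over the enclosed region D:

    ∮_C P dx + Q dy = ∬_D (∂Q/∂x - ∂P/∂y) dA.

Here P = -16y^5, Q = 0, so

    ∂Q/∂x = 0,    ∂P/∂y = -80y^4,
    ∂Q/∂x - ∂P/∂y = 80y^4.

D is the region x^2 + y^2 ≤ 1. Evaluating the double integral:

In polar coordinates (x = r cos θ, y = r sin θ, dA = r dr dθ) the integrand becomes 80r^4sin(θ)^4, so

    ∬_D (80y^4) dA = ∫_0^{2π} ∫_0^{1} (80r^4sin(θ)^4) · r dr dθ.

Inner (r from 0 to 1): 40sin(θ)^4/3.
Outer (θ from 0 to 2π): 10π.

Therefore ∮_C P dx + Q dy = 10π.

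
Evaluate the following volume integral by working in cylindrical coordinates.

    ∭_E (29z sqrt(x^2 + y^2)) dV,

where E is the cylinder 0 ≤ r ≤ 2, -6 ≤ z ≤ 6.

In cylindrical coordinates, x = r cos(θ), y = r sin(θ), z = z, and dV = r dr dθ dz.

The integrand becomes 29r z, so

    ∭_E (29z sqrt(x^2 + y^2)) dV = ∫_{0}^{2π} ∫_{0}^{2} ∫_{-6}^{6} (29r z) · r dz dr dθ.

Inner (z): 0.
Middle (r from 0 to 2): 0.
Outer (θ): 0.

Therefore the triple integral equals 0.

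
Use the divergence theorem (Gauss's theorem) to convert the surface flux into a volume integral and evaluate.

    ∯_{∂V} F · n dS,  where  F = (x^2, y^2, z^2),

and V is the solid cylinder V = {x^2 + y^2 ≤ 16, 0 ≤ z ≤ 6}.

By the divergence theorem,

    ∯_{∂V} F · n dS = ∭_V (∇ · F) dV.

Compute the divergence:
    ∇ · F = ∂F_x/∂x + ∂F_y/∂y + ∂F_z/∂z = 2x + 2y + 2z.

In cylindrical coordinates, x = r cos(θ), y = r sin(θ), z = z, dV = r dr dθ dz, with 0 ≤ r ≤ 4, 0 ≤ θ ≤ 2π, 0 ≤ z ≤ 6.

The integrand, after substitution and multiplying by the volume element, becomes (2sqrt(2)r sin(θ + π/4) + 2z) · r, so

    ∭_V (∇·F) dV = ∫_0^{2π} ∫_0^{4} ∫_0^{6} (2sqrt(2)r sin(θ + π/4) + 2z) · r dz dr dθ.

Inner (z from 0 to 6): 12r (sqrt(2)r sin(θ + π/4) + 3).
Middle (r from 0 to 4): 256sqrt(2)sin(θ + π/4) + 288.
Outer (θ from 0 to 2π): 576π.

Therefore ∯_{∂V} F · n dS = 576π.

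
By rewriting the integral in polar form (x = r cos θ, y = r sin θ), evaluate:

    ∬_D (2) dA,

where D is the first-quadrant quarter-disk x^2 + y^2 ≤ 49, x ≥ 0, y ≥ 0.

The region D is 0 ≤ r ≤ 7, 0 ≤ θ ≤ π/2 in polar coordinates, where x = r cos(θ), y = r sin(θ), and dA = r dr dθ.

Under the substitution, the integrand becomes 2, so

    ∬_D (2) dA = ∫_{0}^{π/2} ∫_{0}^{7} (2) · r dr dθ.

Inner integral (in r): ∫_{0}^{7} (2) · r dr = 49.

Outer integral (in θ): ∫_{0}^{π/2} (49) dθ = 49π/2.

Therefore ∬_D (2) dA = 49π/2.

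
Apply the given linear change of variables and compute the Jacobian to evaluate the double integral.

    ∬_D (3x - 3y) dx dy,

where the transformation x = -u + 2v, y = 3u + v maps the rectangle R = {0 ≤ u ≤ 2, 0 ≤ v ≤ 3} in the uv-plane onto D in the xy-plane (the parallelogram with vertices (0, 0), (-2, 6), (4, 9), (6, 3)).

Compute the Jacobian determinant of (x, y) with respect to (u, v):

    ∂(x,y)/∂(u,v) = | -1  2 | = (-1)(1) - (2)(3) = -7.
                   | 3  1 |

Its absolute value is |J| = 7 (the area scaling factor).

Substituting x = -u + 2v, y = 3u + v into the integrand,

    3x - 3y → -12u + 3v,

so the integral becomes

    ∬_R (-12u + 3v) · |J| du dv = ∫_0^2 ∫_0^3 (-84u + 21v) dv du.

Inner (v): 189/2 - 252u.
Outer (u): -315.

Therefore ∬_D (3x - 3y) dx dy = -315.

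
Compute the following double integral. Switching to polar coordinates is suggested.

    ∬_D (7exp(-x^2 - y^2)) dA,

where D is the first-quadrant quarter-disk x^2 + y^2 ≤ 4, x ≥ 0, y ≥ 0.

The region D is 0 ≤ r ≤ 2, 0 ≤ θ ≤ π/2 in polar coordinates, where x = r cos(θ), y = r sin(θ), and dA = r dr dθ.

Under the substitution, the integrand becomes 7exp(-r^2), so

    ∬_D (7exp(-x^2 - y^2)) dA = ∫_{0}^{π/2} ∫_{0}^{2} (7exp(-r^2)) · r dr dθ.

Inner integral (in r): ∫_{0}^{2} (7exp(-r^2)) · r dr = 7/2 - 7exp(-4)/2.

Outer integral (in θ): ∫_{0}^{π/2} (7/2 - 7exp(-4)/2) dθ = -7π (1 - exp(4))exp(-4)/4.

Therefore ∬_D (7exp(-x^2 - y^2)) dA = -7π (1 - exp(4))exp(-4)/4.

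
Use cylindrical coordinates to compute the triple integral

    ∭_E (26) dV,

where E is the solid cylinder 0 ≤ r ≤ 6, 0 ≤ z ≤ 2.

In cylindrical coordinates, x = r cos(θ), y = r sin(θ), z = z, and dV = r dr dθ dz.

The integrand becomes 26, so

    ∭_E (26) dV = ∫_{0}^{2π} ∫_{0}^{6} ∫_{0}^{2} (26) · r dz dr dθ.

Inner (z): 52r.
Middle (r from 0 to 6): 936.
Outer (θ): 1872π.

Therefore the triple integral equals 1872π.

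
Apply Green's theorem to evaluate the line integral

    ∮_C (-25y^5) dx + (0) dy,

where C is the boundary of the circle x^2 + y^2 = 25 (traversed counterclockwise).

Green's theorem converts the closed line integral into a double integral over the enclosed region D:

    ∮_C P dx + Q dy = ∬_D (∂Q/∂x - ∂P/∂y) dA.

Here P = -25y^5, Q = 0, so

    ∂Q/∂x = 0,    ∂P/∂y = -125y^4,
    ∂Q/∂x - ∂P/∂y = 125y^4.

D is the region x^2 + y^2 ≤ 25. Evaluating the double integral:

In polar coordinates (x = r cos θ, y = r sin θ, dA = r dr dθ) the integrand becomes 125r^4sin(θ)^4, so

    ∬_D (125y^4) dA = ∫_0^{2π} ∫_0^{5} (125r^4sin(θ)^4) · r dr dθ.

Inner (r from 0 to 5): 1953125sin(θ)^4/6.
Outer (θ from 0 to 2π): 1953125π/8.

Therefore ∮_C P dx + Q dy = 1953125π/8.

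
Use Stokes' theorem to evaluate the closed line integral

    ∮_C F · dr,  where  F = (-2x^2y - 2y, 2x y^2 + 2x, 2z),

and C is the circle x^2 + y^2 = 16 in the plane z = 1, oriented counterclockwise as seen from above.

Let S be the flat disk x^2 + y^2 ≤ 16 in the plane z = 1, with upward unit normal n̂ = ẑ. By Stokes' theorem,

    ∮_C F · dr = ∬_S (∇ × F) · n̂ dS = ∬_D (curl F)_z dA,

where D is the disk x^2 + y^2 ≤ 16.

Compute the curl of F = (-2x^2y - 2y, 2x y^2 + 2x, 2z):
    (∇ × F)_x = ∂F_z/∂y - ∂F_y/∂z = 0,
    (∇ × F)_y = ∂F_x/∂z - ∂F_z/∂x = 0,
    (∇ × F)_z = ∂F_y/∂x - ∂F_x/∂y = 2x^2 + 2y^2 + 4.

On z = 1, (curl F)_z = 2x^2 + 2y^2 + 4.

Convert to polar (x = r cos θ, y = r sin θ, dA = r dr dθ); the integrand becomes 2r^2 + 4, so

    ∬_D (curl F)_z dA = ∫_0^{2π} ∫_0^{4} (2r^2 + 4) · r dr dθ.

Inner (r from 0 to 4): 160.
Outer (θ from 0 to 2π): 320π.

Therefore ∮_C F · dr = 320π.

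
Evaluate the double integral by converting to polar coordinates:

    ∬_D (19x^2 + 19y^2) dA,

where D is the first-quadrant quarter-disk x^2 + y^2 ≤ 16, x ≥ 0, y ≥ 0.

The region D is 0 ≤ r ≤ 4, 0 ≤ θ ≤ π/2 in polar coordinates, where x = r cos(θ), y = r sin(θ), and dA = r dr dθ.

Under the substitution, the integrand becomes 19r^2, so

    ∬_D (19x^2 + 19y^2) dA = ∫_{0}^{π/2} ∫_{0}^{4} (19r^2) · r dr dθ.

Inner integral (in r): ∫_{0}^{4} (19r^2) · r dr = 1216.

Outer integral (in θ): ∫_{0}^{π/2} (1216) dθ = 608π.

Therefore ∬_D (19x^2 + 19y^2) dA = 608π.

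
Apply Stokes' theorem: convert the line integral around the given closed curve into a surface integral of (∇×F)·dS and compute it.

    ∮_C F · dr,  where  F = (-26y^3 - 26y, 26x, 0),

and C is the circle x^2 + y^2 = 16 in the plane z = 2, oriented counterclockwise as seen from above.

Let S be the flat disk x^2 + y^2 ≤ 16 in the plane z = 2, with upward unit normal n̂ = ẑ. By Stokes' theorem,

    ∮_C F · dr = ∬_S (∇ × F) · n̂ dS = ∬_D (curl F)_z dA,

where D is the disk x^2 + y^2 ≤ 16.

Compute the curl of F = (-26y^3 - 26y, 26x, 0):
    (∇ × F)_x = ∂F_z/∂y - ∂F_y/∂z = 0,
    (∇ × F)_y = ∂F_x/∂z - ∂F_z/∂x = 0,
    (∇ × F)_z = ∂F_y/∂x - ∂F_x/∂y = 78y^2 + 52.

On z = 2, (curl F)_z = 78y^2 + 52.

Convert to polar (x = r cos θ, y = r sin θ, dA = r dr dθ); the integrand becomes 78r^2sin(θ)^2 + 52, so

    ∬_D (curl F)_z dA = ∫_0^{2π} ∫_0^{4} (78r^2sin(θ)^2 + 52) · r dr dθ.

Inner (r from 0 to 4): 4992sin(θ)^2 + 416.
Outer (θ from 0 to 2π): 5824π.

Therefore ∮_C F · dr = 5824π.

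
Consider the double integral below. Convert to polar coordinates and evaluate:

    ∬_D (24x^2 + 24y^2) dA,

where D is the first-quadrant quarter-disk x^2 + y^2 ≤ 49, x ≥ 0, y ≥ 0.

The region D is 0 ≤ r ≤ 7, 0 ≤ θ ≤ π/2 in polar coordinates, where x = r cos(θ), y = r sin(θ), and dA = r dr dθ.

Under the substitution, the integrand becomes 24r^2, so

    ∬_D (24x^2 + 24y^2) dA = ∫_{0}^{π/2} ∫_{0}^{7} (24r^2) · r dr dθ.

Inner integral (in r): ∫_{0}^{7} (24r^2) · r dr = 14406.

Outer integral (in θ): ∫_{0}^{π/2} (14406) dθ = 7203π.

Therefore ∬_D (24x^2 + 24y^2) dA = 7203π.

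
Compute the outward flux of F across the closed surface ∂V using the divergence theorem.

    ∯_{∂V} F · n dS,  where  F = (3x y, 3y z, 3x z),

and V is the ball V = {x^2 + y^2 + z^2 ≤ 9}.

By the divergence theorem,

    ∯_{∂V} F · n dS = ∭_V (∇ · F) dV.

Compute the divergence:
    ∇ · F = ∂F_x/∂x + ∂F_y/∂y + ∂F_z/∂z = 3y + 3z + 3x = 3x + 3y + 3z.

In spherical coordinates, x = ρ sin(φ) cos(θ), y = ρ sin(φ) sin(θ), z = ρ cos(φ), dV = ρ^2 sin(φ) dρ dφ dθ, with 0 ≤ ρ ≤ 3, 0 ≤ φ ≤ π, 0 ≤ θ ≤ 2π.

The integrand, after substitution and multiplying by the volume element, becomes (3ρ (sqrt(2)sin(φ)sin(θ + π/4) + cos(φ))) · ρ^2 sin(φ), so

    ∭_V (∇·F) dV = ∫_0^{2π} ∫_0^{π} ∫_0^{3} (3ρ (sqrt(2)sin(φ)sin(θ + π/4) + cos(φ))) · ρ^2 sin(φ) dρ dφ dθ.

Inner (ρ from 0 to 3): 243(sqrt(2)sin(φ)sin(θ + π/4) + cos(φ))sin(φ)/4.
Middle (φ from 0 to π): 243sqrt(2)π sin(θ + π/4)/8.
Outer (θ from 0 to 2π): 0.

Therefore ∯_{∂V} F · n dS = 0.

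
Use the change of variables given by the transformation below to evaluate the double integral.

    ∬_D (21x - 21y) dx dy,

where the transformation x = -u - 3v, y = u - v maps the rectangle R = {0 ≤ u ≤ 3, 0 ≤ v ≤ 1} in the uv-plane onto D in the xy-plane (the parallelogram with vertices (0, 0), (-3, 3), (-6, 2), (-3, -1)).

Compute the Jacobian determinant of (x, y) with respect to (u, v):

    ∂(x,y)/∂(u,v) = | -1  -3 | = (-1)(-1) - (-3)(1) = 4.
                   | 1  -1 |

Its absolute value is |J| = 4 (the area scaling factor).

Substituting x = -u - 3v, y = u - v into the integrand,

    21x - 21y → -42u - 42v,

so the integral becomes

    ∬_R (-42u - 42v) · |J| du dv = ∫_0^3 ∫_0^1 (-168u - 168v) dv du.

Inner (v): -168u - 84.
Outer (u): -1008.

Therefore ∬_D (21x - 21y) dx dy = -1008.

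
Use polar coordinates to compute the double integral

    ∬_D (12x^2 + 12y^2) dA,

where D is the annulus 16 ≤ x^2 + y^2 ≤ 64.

The region D is 4 ≤ r ≤ 8, 0 ≤ θ ≤ 2π in polar coordinates, where x = r cos(θ), y = r sin(θ), and dA = r dr dθ.

Under the substitution, the integrand becomes 12r^2, so

    ∬_D (12x^2 + 12y^2) dA = ∫_{0}^{2π} ∫_{4}^{8} (12r^2) · r dr dθ.

Inner integral (in r): ∫_{4}^{8} (12r^2) · r dr = 11520.

Outer integral (in θ): ∫_{0}^{2π} (11520) dθ = 23040π.

Therefore ∬_D (12x^2 + 12y^2) dA = 23040π.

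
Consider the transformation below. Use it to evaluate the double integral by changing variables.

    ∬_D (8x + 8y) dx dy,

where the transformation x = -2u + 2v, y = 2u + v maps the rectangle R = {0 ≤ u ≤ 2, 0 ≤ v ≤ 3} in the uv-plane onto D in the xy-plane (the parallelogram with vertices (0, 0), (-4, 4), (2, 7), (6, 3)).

Compute the Jacobian determinant of (x, y) with respect to (u, v):

    ∂(x,y)/∂(u,v) = | -2  2 | = (-2)(1) - (2)(2) = -6.
                   | 2  1 |

Its absolute value is |J| = 6 (the area scaling factor).

Substituting x = -2u + 2v, y = 2u + v into the integrand,

    8x + 8y → 24v,

so the integral becomes

    ∬_R (24v) · |J| du dv = ∫_0^2 ∫_0^3 (144v) dv du.

Inner (v): 648.
Outer (u): 1296.

Therefore ∬_D (8x + 8y) dx dy = 1296.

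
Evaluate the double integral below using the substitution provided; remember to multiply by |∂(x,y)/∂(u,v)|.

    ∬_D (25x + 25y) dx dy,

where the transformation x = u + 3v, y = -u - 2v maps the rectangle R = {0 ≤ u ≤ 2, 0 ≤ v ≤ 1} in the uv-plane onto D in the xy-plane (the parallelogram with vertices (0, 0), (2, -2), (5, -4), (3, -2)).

Compute the Jacobian determinant of (x, y) with respect to (u, v):

    ∂(x,y)/∂(u,v) = | 1  3 | = (1)(-2) - (3)(-1) = 1.
                   | -1  -2 |

Its absolute value is |J| = 1 (the area scaling factor).

Substituting x = u + 3v, y = -u - 2v into the integrand,

    25x + 25y → 25v,

so the integral becomes

    ∬_R (25v) · |J| du dv = ∫_0^2 ∫_0^1 (25v) dv du.

Inner (v): 25/2.
Outer (u): 25.

Therefore ∬_D (25x + 25y) dx dy = 25.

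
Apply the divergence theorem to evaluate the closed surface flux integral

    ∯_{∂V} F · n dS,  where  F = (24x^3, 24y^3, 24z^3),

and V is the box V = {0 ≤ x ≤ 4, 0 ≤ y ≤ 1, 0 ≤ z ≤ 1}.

By the divergence theorem,

    ∯_{∂V} F · n dS = ∭_V (∇ · F) dV.

Compute the divergence:
    ∇ · F = ∂F_x/∂x + ∂F_y/∂y + ∂F_z/∂z = 72x^2 + 72y^2 + 72z^2.

V is a rectangular box, so dV = dx dy dz with 0 ≤ x ≤ 4, 0 ≤ y ≤ 1, 0 ≤ z ≤ 1.

Integrate (72x^2 + 72y^2 + 72z^2) over V as an iterated integral:

    ∭_V (∇·F) dV = ∫_0^{4} ∫_0^{1} ∫_0^{1} (72x^2 + 72y^2 + 72z^2) dz dy dx.

Inner (z from 0 to 1): 72x^2 + 72y^2 + 24.
Middle (y from 0 to 1): 72x^2 + 48.
Outer (x from 0 to 4): 1728.

Therefore ∯_{∂V} F · n dS = 1728.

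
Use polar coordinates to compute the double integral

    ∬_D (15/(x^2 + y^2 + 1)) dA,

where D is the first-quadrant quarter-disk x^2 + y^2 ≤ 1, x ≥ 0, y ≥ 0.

The region D is 0 ≤ r ≤ 1, 0 ≤ θ ≤ π/2 in polar coordinates, where x = r cos(θ), y = r sin(θ), and dA = r dr dθ.

Under the substitution, the integrand becomes 15/(r^2 + 1), so

    ∬_D (15/(x^2 + y^2 + 1)) dA = ∫_{0}^{π/2} ∫_{0}^{1} (15/(r^2 + 1)) · r dr dθ.

Inner integral (in r): ∫_{0}^{1} (15/(r^2 + 1)) · r dr = 15log(2)/2.

Outer integral (in θ): ∫_{0}^{π/2} (15log(2)/2) dθ = 15π log(2)/4.

Therefore ∬_D (15/(x^2 + y^2 + 1)) dA = 15π log(2)/4.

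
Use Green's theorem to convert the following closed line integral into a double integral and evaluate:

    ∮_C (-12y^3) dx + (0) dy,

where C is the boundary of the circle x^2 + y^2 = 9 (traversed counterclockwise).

Green's theorem converts the closed line integral into a double integral over the enclosed region D:

    ∮_C P dx + Q dy = ∬_D (∂Q/∂x - ∂P/∂y) dA.

Here P = -12y^3, Q = 0, so

    ∂Q/∂x = 0,    ∂P/∂y = -36y^2,
    ∂Q/∂x - ∂P/∂y = 36y^2.

D is the region x^2 + y^2 ≤ 9. Evaluating the double integral:

In polar coordinates (x = r cos θ, y = r sin θ, dA = r dr dθ) the integrand becomes 36r^2sin(θ)^2, so

    ∬_D (36y^2) dA = ∫_0^{2π} ∫_0^{3} (36r^2sin(θ)^2) · r dr dθ.

Inner (r from 0 to 3): 729sin(θ)^2.
Outer (θ from 0 to 2π): 729π.

Therefore ∮_C P dx + Q dy = 729π.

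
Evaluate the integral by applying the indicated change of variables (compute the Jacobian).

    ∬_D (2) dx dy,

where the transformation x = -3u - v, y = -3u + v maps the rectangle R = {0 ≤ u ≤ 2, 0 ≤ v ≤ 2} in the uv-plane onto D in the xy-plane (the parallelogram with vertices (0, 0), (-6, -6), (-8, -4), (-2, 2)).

Compute the Jacobian determinant of (x, y) with respect to (u, v):

    ∂(x,y)/∂(u,v) = | -3  -1 | = (-3)(1) - (-1)(-3) = -6.
                   | -3  1 |

Its absolute value is |J| = 6 (the area scaling factor).

Substituting x = -3u - v, y = -3u + v into the integrand,

    2 → 2,

so the integral becomes

    ∬_R (2) · |J| du dv = ∫_0^2 ∫_0^2 (12) dv du.

Inner (v): 24.
Outer (u): 48.

Therefore ∬_D (2) dx dy = 48.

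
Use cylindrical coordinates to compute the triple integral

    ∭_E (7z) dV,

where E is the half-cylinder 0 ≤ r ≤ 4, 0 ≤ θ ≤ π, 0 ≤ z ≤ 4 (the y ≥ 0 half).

In cylindrical coordinates, x = r cos(θ), y = r sin(θ), z = z, and dV = r dr dθ dz.

The integrand becomes 7z, so

    ∭_E (7z) dV = ∫_{0}^{π} ∫_{0}^{4} ∫_{0}^{4} (7z) · r dz dr dθ.

Inner (z): 56r.
Middle (r from 0 to 4): 448.
Outer (θ): 448π.

Therefore the triple integral equals 448π.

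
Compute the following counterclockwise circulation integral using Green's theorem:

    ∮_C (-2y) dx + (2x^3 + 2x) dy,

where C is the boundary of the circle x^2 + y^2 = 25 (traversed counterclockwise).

Green's theorem converts the closed line integral into a double integral over the enclosed region D:

    ∮_C P dx + Q dy = ∬_D (∂Q/∂x - ∂P/∂y) dA.

Here P = -2y, Q = 2x^3 + 2x, so

    ∂Q/∂x = 6x^2 + 2,    ∂P/∂y = -2,
    ∂Q/∂x - ∂P/∂y = 6x^2 + 4.

D is the region x^2 + y^2 ≤ 25. Evaluating the double integral:

In polar coordinates (x = r cos θ, y = r sin θ, dA = r dr dθ) the integrand becomes 6r^2cos(θ)^2 + 4, so

    ∬_D (6x^2 + 4) dA = ∫_0^{2π} ∫_0^{5} (6r^2cos(θ)^2 + 4) · r dr dθ.

Inner (r from 0 to 5): 1875cos(θ)^2/2 + 50.
Outer (θ from 0 to 2π): 2075π/2.

Therefore ∮_C P dx + Q dy = 2075π/2.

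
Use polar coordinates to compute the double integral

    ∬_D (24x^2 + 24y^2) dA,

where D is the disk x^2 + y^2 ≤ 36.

The region D is 0 ≤ r ≤ 6, 0 ≤ θ ≤ 2π in polar coordinates, where x = r cos(θ), y = r sin(θ), and dA = r dr dθ.

Under the substitution, the integrand becomes 24r^2, so

    ∬_D (24x^2 + 24y^2) dA = ∫_{0}^{2π} ∫_{0}^{6} (24r^2) · r dr dθ.

Inner integral (in r): ∫_{0}^{6} (24r^2) · r dr = 7776.

Outer integral (in θ): ∫_{0}^{2π} (7776) dθ = 15552π.

Therefore ∬_D (24x^2 + 24y^2) dA = 15552π.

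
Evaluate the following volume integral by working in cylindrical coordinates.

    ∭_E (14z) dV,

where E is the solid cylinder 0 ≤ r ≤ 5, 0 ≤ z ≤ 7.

In cylindrical coordinates, x = r cos(θ), y = r sin(θ), z = z, and dV = r dr dθ dz.

The integrand becomes 14z, so

    ∭_E (14z) dV = ∫_{0}^{2π} ∫_{0}^{5} ∫_{0}^{7} (14z) · r dz dr dθ.

Inner (z): 343r.
Middle (r from 0 to 5): 8575/2.
Outer (θ): 8575π.

Therefore the triple integral equals 8575π.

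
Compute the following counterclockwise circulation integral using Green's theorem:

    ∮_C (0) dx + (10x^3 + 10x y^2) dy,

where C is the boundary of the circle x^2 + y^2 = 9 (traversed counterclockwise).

Green's theorem converts the closed line integral into a double integral over the enclosed region D:

    ∮_C P dx + Q dy = ∬_D (∂Q/∂x - ∂P/∂y) dA.

Here P = 0, Q = 10x^3 + 10x y^2, so

    ∂Q/∂x = 30x^2 + 10y^2,    ∂P/∂y = 0,
    ∂Q/∂x - ∂P/∂y = 30x^2 + 10y^2.

D is the region x^2 + y^2 ≤ 9. Evaluating the double integral:

In polar coordinates (x = r cos θ, y = r sin θ, dA = r dr dθ) the integrand becomes 10r^2(cos(2θ) + 2), so

    ∬_D (30x^2 + 10y^2) dA = ∫_0^{2π} ∫_0^{3} (10r^2(cos(2θ) + 2)) · r dr dθ.

Inner (r from 0 to 3): 1215/2 - 405sin(θ)^2.
Outer (θ from 0 to 2π): 810π.

Therefore ∮_C P dx + Q dy = 810π.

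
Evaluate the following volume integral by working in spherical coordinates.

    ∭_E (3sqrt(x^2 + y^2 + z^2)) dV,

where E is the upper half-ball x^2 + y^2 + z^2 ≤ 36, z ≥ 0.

In spherical coordinates, x = ρ sin(φ) cos(θ), y = ρ sin(φ) sin(θ), z = ρ cos(φ), and dV = ρ^2 sin(φ) dρ dφ dθ.

The integrand becomes 3ρ, so

    ∭_E (3sqrt(x^2 + y^2 + z^2)) dV = ∫_{0}^{2π} ∫_{0}^{π/2} ∫_{0}^{6} (3ρ) · ρ^2 sin(φ) dρ dφ dθ.

Inner (ρ): 972sin(φ).
Middle (φ): 972.
Outer (θ): 1944π.

Therefore the triple integral equals 1944π.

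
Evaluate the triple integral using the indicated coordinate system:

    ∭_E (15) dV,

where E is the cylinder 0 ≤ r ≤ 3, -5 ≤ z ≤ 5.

In cylindrical coordinates, x = r cos(θ), y = r sin(θ), z = z, and dV = r dr dθ dz.

The integrand becomes 15, so

    ∭_E (15) dV = ∫_{0}^{2π} ∫_{0}^{3} ∫_{-5}^{5} (15) · r dz dr dθ.

Inner (z): 150r.
Middle (r from 0 to 3): 675.
Outer (θ): 1350π.

Therefore the triple integral equals 1350π.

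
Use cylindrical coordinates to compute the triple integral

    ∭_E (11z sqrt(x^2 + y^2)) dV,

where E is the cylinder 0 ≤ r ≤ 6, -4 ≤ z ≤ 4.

In cylindrical coordinates, x = r cos(θ), y = r sin(θ), z = z, and dV = r dr dθ dz.

The integrand becomes 11r z, so

    ∭_E (11z sqrt(x^2 + y^2)) dV = ∫_{0}^{2π} ∫_{0}^{6} ∫_{-4}^{4} (11r z) · r dz dr dθ.

Inner (z): 0.
Middle (r from 0 to 6): 0.
Outer (θ): 0.

Therefore the triple integral equals 0.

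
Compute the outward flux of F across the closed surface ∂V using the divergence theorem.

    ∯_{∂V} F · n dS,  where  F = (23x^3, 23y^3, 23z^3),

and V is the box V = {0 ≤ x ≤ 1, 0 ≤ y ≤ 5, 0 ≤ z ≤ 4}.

By the divergence theorem,

    ∯_{∂V} F · n dS = ∭_V (∇ · F) dV.

Compute the divergence:
    ∇ · F = ∂F_x/∂x + ∂F_y/∂y + ∂F_z/∂z = 69x^2 + 69y^2 + 69z^2.

V is a rectangular box, so dV = dx dy dz with 0 ≤ x ≤ 1, 0 ≤ y ≤ 5, 0 ≤ z ≤ 4.

Integrate (69x^2 + 69y^2 + 69z^2) over V as an iterated integral:

    ∭_V (∇·F) dV = ∫_0^{1} ∫_0^{5} ∫_0^{4} (69x^2 + 69y^2 + 69z^2) dz dy dx.

Inner (z from 0 to 4): 276x^2 + 276y^2 + 1472.
Middle (y from 0 to 5): 1380x^2 + 18860.
Outer (x from 0 to 1): 19320.

Therefore ∯_{∂V} F · n dS = 19320.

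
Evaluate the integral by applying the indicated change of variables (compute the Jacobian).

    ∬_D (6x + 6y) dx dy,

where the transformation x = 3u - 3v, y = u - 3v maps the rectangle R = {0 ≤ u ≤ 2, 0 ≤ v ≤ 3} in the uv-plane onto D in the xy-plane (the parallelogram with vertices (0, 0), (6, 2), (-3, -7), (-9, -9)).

Compute the Jacobian determinant of (x, y) with respect to (u, v):

    ∂(x,y)/∂(u,v) = | 3  -3 | = (3)(-3) - (-3)(1) = -6.
                   | 1  -3 |

Its absolute value is |J| = 6 (the area scaling factor).

Substituting x = 3u - 3v, y = u - 3v into the integrand,

    6x + 6y → 24u - 36v,

so the integral becomes

    ∬_R (24u - 36v) · |J| du dv = ∫_0^2 ∫_0^3 (144u - 216v) dv du.

Inner (v): 432u - 972.
Outer (u): -1080.

Therefore ∬_D (6x + 6y) dx dy = -1080.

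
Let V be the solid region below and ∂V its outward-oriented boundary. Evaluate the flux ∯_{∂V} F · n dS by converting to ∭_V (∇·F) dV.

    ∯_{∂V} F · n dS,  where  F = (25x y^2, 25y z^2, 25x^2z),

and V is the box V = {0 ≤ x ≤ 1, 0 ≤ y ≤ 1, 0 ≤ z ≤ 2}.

By the divergence theorem,

    ∯_{∂V} F · n dS = ∭_V (∇ · F) dV.

Compute the divergence:
    ∇ · F = ∂F_x/∂x + ∂F_y/∂y + ∂F_z/∂z = 25y^2 + 25z^2 + 25x^2 = 25x^2 + 25y^2 + 25z^2.

V is a rectangular box, so dV = dx dy dz with 0 ≤ x ≤ 1, 0 ≤ y ≤ 1, 0 ≤ z ≤ 2.

Integrate (25x^2 + 25y^2 + 25z^2) over V as an iterated integral:

    ∭_V (∇·F) dV = ∫_0^{1} ∫_0^{1} ∫_0^{2} (25x^2 + 25y^2 + 25z^2) dz dy dx.

Inner (z from 0 to 2): 50x^2 + 50y^2 + 200/3.
Middle (y from 0 to 1): 50x^2 + 250/3.
Outer (x from 0 to 1): 100.

Therefore ∯_{∂V} F · n dS = 100.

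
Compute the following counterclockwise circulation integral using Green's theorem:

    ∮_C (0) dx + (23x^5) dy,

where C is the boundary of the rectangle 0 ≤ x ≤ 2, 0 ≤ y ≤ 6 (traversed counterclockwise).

Green's theorem converts the closed line integral into a double integral over the enclosed region D:

    ∮_C P dx + Q dy = ∬_D (∂Q/∂x - ∂P/∂y) dA.

Here P = 0, Q = 23x^5, so

    ∂Q/∂x = 115x^4,    ∂P/∂y = 0,
    ∂Q/∂x - ∂P/∂y = 115x^4.

D is the region 0 ≤ x ≤ 2, 0 ≤ y ≤ 6. Evaluating the double integral:

    ∬_D (115x^4) dA = ∫_0^{2} ∫_0^{6} (115x^4) dy dx.

Inner (y from 0 to 6): 690x^4.
Outer (x from 0 to 2): 4416.

Therefore ∮_C P dx + Q dy = 4416.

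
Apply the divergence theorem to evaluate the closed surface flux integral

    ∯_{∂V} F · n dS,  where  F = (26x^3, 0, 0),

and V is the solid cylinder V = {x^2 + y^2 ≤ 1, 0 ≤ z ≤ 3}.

By the divergence theorem,

    ∯_{∂V} F · n dS = ∭_V (∇ · F) dV.

Compute the divergence:
    ∇ · F = ∂F_x/∂x + ∂F_y/∂y + ∂F_z/∂z = 78x^2 + 0 + 0 = 78x^2.

In cylindrical coordinates, x = r cos(θ), y = r sin(θ), z = z, dV = r dr dθ dz, with 0 ≤ r ≤ 1, 0 ≤ θ ≤ 2π, 0 ≤ z ≤ 3.

The integrand, after substitution and multiplying by the volume element, becomes (78r^2cos(θ)^2) · r, so

    ∭_V (∇·F) dV = ∫_0^{2π} ∫_0^{1} ∫_0^{3} (78r^2cos(θ)^2) · r dz dr dθ.

Inner (z from 0 to 3): 234r^3cos(θ)^2.
Middle (r from 0 to 1): 117cos(θ)^2/2.
Outer (θ from 0 to 2π): 117π/2.

Therefore ∯_{∂V} F · n dS = 117π/2.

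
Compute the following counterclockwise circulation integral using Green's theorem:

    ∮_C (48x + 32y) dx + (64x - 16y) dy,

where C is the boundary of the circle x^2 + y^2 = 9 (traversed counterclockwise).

Green's theorem converts the closed line integral into a double integral over the enclosed region D:

    ∮_C P dx + Q dy = ∬_D (∂Q/∂x - ∂P/∂y) dA.

Here P = 48x + 32y, Q = 64x - 16y, so

    ∂Q/∂x = 64,    ∂P/∂y = 32,
    ∂Q/∂x - ∂P/∂y = 32.

D is the region x^2 + y^2 ≤ 9. Evaluating the double integral:

In polar coordinates (x = r cos θ, y = r sin θ, dA = r dr dθ) the integrand becomes 32, so

    ∬_D (32) dA = ∫_0^{2π} ∫_0^{3} (32) · r dr dθ.

Inner (r from 0 to 3): 144.
Outer (θ from 0 to 2π): 288π.

Therefore ∮_C P dx + Q dy = 288π.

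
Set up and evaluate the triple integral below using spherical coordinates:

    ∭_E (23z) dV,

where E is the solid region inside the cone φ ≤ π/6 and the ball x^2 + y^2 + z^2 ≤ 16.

In spherical coordinates, x = ρ sin(φ) cos(θ), y = ρ sin(φ) sin(θ), z = ρ cos(φ), and dV = ρ^2 sin(φ) dρ dφ dθ.

The integrand becomes 23ρ cos(φ), so

    ∭_E (23z) dV = ∫_{0}^{2π} ∫_{0}^{π/6} ∫_{0}^{4} (23ρ cos(φ)) · ρ^2 sin(φ) dρ dφ dθ.

Inner (ρ): 736sin(2φ).
Middle (φ): 184.
Outer (θ): 368π.

Therefore the triple integral equals 368π.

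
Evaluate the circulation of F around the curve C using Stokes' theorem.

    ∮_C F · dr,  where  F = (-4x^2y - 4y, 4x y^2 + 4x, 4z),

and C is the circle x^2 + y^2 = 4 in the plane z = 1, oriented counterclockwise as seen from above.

Let S be the flat disk x^2 + y^2 ≤ 4 in the plane z = 1, with upward unit normal n̂ = ẑ. By Stokes' theorem,

    ∮_C F · dr = ∬_S (∇ × F) · n̂ dS = ∬_D (curl F)_z dA,

where D is the disk x^2 + y^2 ≤ 4.

Compute the curl of F = (-4x^2y - 4y, 4x y^2 + 4x, 4z):
    (∇ × F)_x = ∂F_z/∂y - ∂F_y/∂z = 0,
    (∇ × F)_y = ∂F_x/∂z - ∂F_z/∂x = 0,
    (∇ × F)_z = ∂F_y/∂x - ∂F_x/∂y = 4x^2 + 4y^2 + 8.

On z = 1, (curl F)_z = 4x^2 + 4y^2 + 8.

Convert to polar (x = r cos θ, y = r sin θ, dA = r dr dθ); the integrand becomes 4r^2 + 8, so

    ∬_D (curl F)_z dA = ∫_0^{2π} ∫_0^{2} (4r^2 + 8) · r dr dθ.

Inner (r from 0 to 2): 32.
Outer (θ from 0 to 2π): 64π.

Therefore ∮_C F · dr = 64π.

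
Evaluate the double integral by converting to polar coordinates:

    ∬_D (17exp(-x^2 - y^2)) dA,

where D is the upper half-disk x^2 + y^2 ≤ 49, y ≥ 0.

The region D is 0 ≤ r ≤ 7, 0 ≤ θ ≤ π in polar coordinates, where x = r cos(θ), y = r sin(θ), and dA = r dr dθ.

Under the substitution, the integrand becomes 17exp(-r^2), so

    ∬_D (17exp(-x^2 - y^2)) dA = ∫_{0}^{π} ∫_{0}^{7} (17exp(-r^2)) · r dr dθ.

Inner integral (in r): ∫_{0}^{7} (17exp(-r^2)) · r dr = 17/2 - 17exp(-49)/2.

Outer integral (in θ): ∫_{0}^{π} (17/2 - 17exp(-49)/2) dθ = -17π (1 - exp(49))exp(-49)/2.

Therefore ∬_D (17exp(-x^2 - y^2)) dA = -17π (1 - exp(49))exp(-49)/2.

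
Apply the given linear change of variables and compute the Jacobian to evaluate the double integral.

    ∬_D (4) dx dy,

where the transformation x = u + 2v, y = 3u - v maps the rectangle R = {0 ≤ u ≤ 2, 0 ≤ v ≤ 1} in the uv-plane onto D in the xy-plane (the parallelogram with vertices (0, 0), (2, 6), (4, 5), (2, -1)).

Compute the Jacobian determinant of (x, y) with respect to (u, v):

    ∂(x,y)/∂(u,v) = | 1  2 | = (1)(-1) - (2)(3) = -7.
                   | 3  -1 |

Its absolute value is |J| = 7 (the area scaling factor).

Substituting x = u + 2v, y = 3u - v into the integrand,

    4 → 4,

so the integral becomes

    ∬_R (4) · |J| du dv = ∫_0^2 ∫_0^1 (28) dv du.

Inner (v): 28.
Outer (u): 56.

Therefore ∬_D (4) dx dy = 56.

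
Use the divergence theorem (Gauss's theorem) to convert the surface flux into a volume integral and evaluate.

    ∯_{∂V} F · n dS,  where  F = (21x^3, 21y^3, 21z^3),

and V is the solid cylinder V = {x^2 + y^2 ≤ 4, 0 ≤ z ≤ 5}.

By the divergence theorem,

    ∯_{∂V} F · n dS = ∭_V (∇ · F) dV.

Compute the divergence:
    ∇ · F = ∂F_x/∂x + ∂F_y/∂y + ∂F_z/∂z = 63x^2 + 63y^2 + 63z^2.

In cylindrical coordinates, x = r cos(θ), y = r sin(θ), z = z, dV = r dr dθ dz, with 0 ≤ r ≤ 2, 0 ≤ θ ≤ 2π, 0 ≤ z ≤ 5.

The integrand, after substitution and multiplying by the volume element, becomes (63r^2 + 63z^2) · r, so

    ∭_V (∇·F) dV = ∫_0^{2π} ∫_0^{2} ∫_0^{5} (63r^2 + 63z^2) · r dz dr dθ.

Inner (z from 0 to 5): 315r^3 + 2625r.
Middle (r from 0 to 2): 6510.
Outer (θ from 0 to 2π): 13020π.

Therefore ∯_{∂V} F · n dS = 13020π.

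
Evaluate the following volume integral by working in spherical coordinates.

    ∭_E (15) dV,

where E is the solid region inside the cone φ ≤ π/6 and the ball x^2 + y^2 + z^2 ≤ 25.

In spherical coordinates, x = ρ sin(φ) cos(θ), y = ρ sin(φ) sin(θ), z = ρ cos(φ), and dV = ρ^2 sin(φ) dρ dφ dθ.

The integrand becomes 15, so

    ∭_E (15) dV = ∫_{0}^{2π} ∫_{0}^{π/6} ∫_{0}^{5} (15) · ρ^2 sin(φ) dρ dφ dθ.

Inner (ρ): 625sin(φ).
Middle (φ): 625 - 625sqrt(3)/2.
Outer (θ): 625π (2 - sqrt(3)).

Therefore the triple integral equals 625π (2 - sqrt(3)).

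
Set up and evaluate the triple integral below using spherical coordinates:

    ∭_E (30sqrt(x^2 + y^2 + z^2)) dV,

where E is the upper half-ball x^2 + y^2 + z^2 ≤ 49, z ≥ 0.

In spherical coordinates, x = ρ sin(φ) cos(θ), y = ρ sin(φ) sin(θ), z = ρ cos(φ), and dV = ρ^2 sin(φ) dρ dφ dθ.

The integrand becomes 30ρ, so

    ∭_E (30sqrt(x^2 + y^2 + z^2)) dV = ∫_{0}^{2π} ∫_{0}^{π/2} ∫_{0}^{7} (30ρ) · ρ^2 sin(φ) dρ dφ dθ.

Inner (ρ): 36015sin(φ)/2.
Middle (φ): 36015/2.
Outer (θ): 36015π.

Therefore the triple integral equals 36015π.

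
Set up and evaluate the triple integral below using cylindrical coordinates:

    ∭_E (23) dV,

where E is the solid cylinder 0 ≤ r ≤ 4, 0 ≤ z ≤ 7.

In cylindrical coordinates, x = r cos(θ), y = r sin(θ), z = z, and dV = r dr dθ dz.

The integrand becomes 23, so

    ∭_E (23) dV = ∫_{0}^{2π} ∫_{0}^{4} ∫_{0}^{7} (23) · r dz dr dθ.

Inner (z): 161r.
Middle (r from 0 to 4): 1288.
Outer (θ): 2576π.

Therefore the triple integral equals 2576π.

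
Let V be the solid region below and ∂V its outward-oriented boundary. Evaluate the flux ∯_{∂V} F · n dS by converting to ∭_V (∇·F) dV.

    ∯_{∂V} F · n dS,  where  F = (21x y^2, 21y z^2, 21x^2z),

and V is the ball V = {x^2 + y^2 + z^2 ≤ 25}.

By the divergence theorem,

    ∯_{∂V} F · n dS = ∭_V (∇ · F) dV.

Compute the divergence:
    ∇ · F = ∂F_x/∂x + ∂F_y/∂y + ∂F_z/∂z = 21y^2 + 21z^2 + 21x^2 = 21x^2 + 21y^2 + 21z^2.

In spherical coordinates, x = ρ sin(φ) cos(θ), y = ρ sin(φ) sin(θ), z = ρ cos(φ), dV = ρ^2 sin(φ) dρ dφ dθ, with 0 ≤ ρ ≤ 5, 0 ≤ φ ≤ π, 0 ≤ θ ≤ 2π.

The integrand, after substitution and multiplying by the volume element, becomes (21ρ^2) · ρ^2 sin(φ), so

    ∭_V (∇·F) dV = ∫_0^{2π} ∫_0^{π} ∫_0^{5} (21ρ^2) · ρ^2 sin(φ) dρ dφ dθ.

Inner (ρ from 0 to 5): 13125sin(φ).
Middle (φ from 0 to π): 26250.
Outer (θ from 0 to 2π): 52500π.

Therefore ∯_{∂V} F · n dS = 52500π.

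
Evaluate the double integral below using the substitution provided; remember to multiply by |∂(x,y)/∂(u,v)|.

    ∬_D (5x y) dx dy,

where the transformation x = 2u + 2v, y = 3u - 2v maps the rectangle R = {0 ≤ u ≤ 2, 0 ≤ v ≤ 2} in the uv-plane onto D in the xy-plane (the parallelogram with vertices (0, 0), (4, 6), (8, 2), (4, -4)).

Compute the Jacobian determinant of (x, y) with respect to (u, v):

    ∂(x,y)/∂(u,v) = | 2  2 | = (2)(-2) - (2)(3) = -10.
                   | 3  -2 |

Its absolute value is |J| = 10 (the area scaling factor).

Substituting x = 2u + 2v, y = 3u - 2v into the integrand,

    5x y → 30u^2 + 10u v - 20v^2,

so the integral becomes

    ∬_R (30u^2 + 10u v - 20v^2) · |J| du dv = ∫_0^2 ∫_0^2 (300u^2 + 100u v - 200v^2) dv du.

Inner (v): 600u^2 + 200u - 1600/3.
Outer (u): 2800/3.

Therefore ∬_D (5x y) dx dy = 2800/3.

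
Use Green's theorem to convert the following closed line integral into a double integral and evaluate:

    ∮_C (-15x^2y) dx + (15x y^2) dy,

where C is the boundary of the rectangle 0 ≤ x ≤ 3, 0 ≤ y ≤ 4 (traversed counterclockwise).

Green's theorem converts the closed line integral into a double integral over the enclosed region D:

    ∮_C P dx + Q dy = ∬_D (∂Q/∂x - ∂P/∂y) dA.

Here P = -15x^2y, Q = 15x y^2, so

    ∂Q/∂x = 15y^2,    ∂P/∂y = -15x^2,
    ∂Q/∂x - ∂P/∂y = 15x^2 + 15y^2.

D is the region 0 ≤ x ≤ 3, 0 ≤ y ≤ 4. Evaluating the double integral:

    ∬_D (15x^2 + 15y^2) dA = ∫_0^{3} ∫_0^{4} (15x^2 + 15y^2) dy dx.

Inner (y from 0 to 4): 60x^2 + 320.
Outer (x from 0 to 3): 1500.

Therefore ∮_C P dx + Q dy = 1500.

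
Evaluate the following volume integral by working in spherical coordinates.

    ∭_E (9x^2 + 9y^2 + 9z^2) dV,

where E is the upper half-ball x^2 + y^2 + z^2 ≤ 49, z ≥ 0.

In spherical coordinates, x = ρ sin(φ) cos(θ), y = ρ sin(φ) sin(θ), z = ρ cos(φ), and dV = ρ^2 sin(φ) dρ dφ dθ.

The integrand becomes 9ρ^2, so

    ∭_E (9x^2 + 9y^2 + 9z^2) dV = ∫_{0}^{2π} ∫_{0}^{π/2} ∫_{0}^{7} (9ρ^2) · ρ^2 sin(φ) dρ dφ dθ.

Inner (ρ): 151263sin(φ)/5.
Middle (φ): 151263/5.
Outer (θ): 302526π/5.

Therefore the triple integral equals 302526π/5.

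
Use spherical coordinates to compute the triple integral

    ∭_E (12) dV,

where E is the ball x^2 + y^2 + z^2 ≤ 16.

In spherical coordinates, x = ρ sin(φ) cos(θ), y = ρ sin(φ) sin(θ), z = ρ cos(φ), and dV = ρ^2 sin(φ) dρ dφ dθ.

The integrand becomes 12, so

    ∭_E (12) dV = ∫_{0}^{2π} ∫_{0}^{π} ∫_{0}^{4} (12) · ρ^2 sin(φ) dρ dφ dθ.

Inner (ρ): 256sin(φ).
Middle (φ): 512.
Outer (θ): 1024π.

Therefore the triple integral equals 1024π.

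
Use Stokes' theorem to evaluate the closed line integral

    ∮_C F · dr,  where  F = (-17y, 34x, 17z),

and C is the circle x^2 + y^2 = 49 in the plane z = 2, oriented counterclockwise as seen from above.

Let S be the flat disk x^2 + y^2 ≤ 49 in the plane z = 2, with upward unit normal n̂ = ẑ. By Stokes' theorem,

    ∮_C F · dr = ∬_S (∇ × F) · n̂ dS = ∬_D (curl F)_z dA,

where D is the disk x^2 + y^2 ≤ 49.

Compute the curl of F = (-17y, 34x, 17z):
    (∇ × F)_x = ∂F_z/∂y - ∂F_y/∂z = 0,
    (∇ × F)_y = ∂F_x/∂z - ∂F_z/∂x = 0,
    (∇ × F)_z = ∂F_y/∂x - ∂F_x/∂y = 51.

On z = 2, (curl F)_z = 51.

Convert to polar (x = r cos θ, y = r sin θ, dA = r dr dθ); the integrand becomes 51, so

    ∬_D (curl F)_z dA = ∫_0^{2π} ∫_0^{7} (51) · r dr dθ.

Inner (r from 0 to 7): 2499/2.
Outer (θ from 0 to 2π): 2499π.

Therefore ∮_C F · dr = 2499π.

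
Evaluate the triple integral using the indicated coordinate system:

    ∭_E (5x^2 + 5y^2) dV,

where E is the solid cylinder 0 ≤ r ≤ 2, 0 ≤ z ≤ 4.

In cylindrical coordinates, x = r cos(θ), y = r sin(θ), z = z, and dV = r dr dθ dz.

The integrand becomes 5r^2, so

    ∭_E (5x^2 + 5y^2) dV = ∫_{0}^{2π} ∫_{0}^{2} ∫_{0}^{4} (5r^2) · r dz dr dθ.

Inner (z): 20r^3.
Middle (r from 0 to 2): 80.
Outer (θ): 160π.

Therefore the triple integral equals 160π.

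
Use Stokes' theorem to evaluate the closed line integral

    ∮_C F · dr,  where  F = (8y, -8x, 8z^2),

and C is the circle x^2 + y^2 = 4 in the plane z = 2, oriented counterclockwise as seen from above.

Let S be the flat disk x^2 + y^2 ≤ 4 in the plane z = 2, with upward unit normal n̂ = ẑ. By Stokes' theorem,

    ∮_C F · dr = ∬_S (∇ × F) · n̂ dS = ∬_D (curl F)_z dA,

where D is the disk x^2 + y^2 ≤ 4.

Compute the curl of F = (8y, -8x, 8z^2):
    (∇ × F)_x = ∂F_z/∂y - ∂F_y/∂z = 0,
    (∇ × F)_y = ∂F_x/∂z - ∂F_z/∂x = 0,
    (∇ × F)_z = ∂F_y/∂x - ∂F_x/∂y = -16.

On z = 2, (curl F)_z = -16.

Convert to polar (x = r cos θ, y = r sin θ, dA = r dr dθ); the integrand becomes -16, so

    ∬_D (curl F)_z dA = ∫_0^{2π} ∫_0^{2} (-16) · r dr dθ.

Inner (r from 0 to 2): -32.
Outer (θ from 0 to 2π): -64π.

Therefore ∮_C F · dr = -64π.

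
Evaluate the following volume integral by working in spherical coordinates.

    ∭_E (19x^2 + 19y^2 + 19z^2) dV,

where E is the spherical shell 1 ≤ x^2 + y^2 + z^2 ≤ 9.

In spherical coordinates, x = ρ sin(φ) cos(θ), y = ρ sin(φ) sin(θ), z = ρ cos(φ), and dV = ρ^2 sin(φ) dρ dφ dθ.

The integrand becomes 19ρ^2, so

    ∭_E (19x^2 + 19y^2 + 19z^2) dV = ∫_{0}^{2π} ∫_{0}^{π} ∫_{1}^{3} (19ρ^2) · ρ^2 sin(φ) dρ dφ dθ.

Inner (ρ): 4598sin(φ)/5.
Middle (φ): 9196/5.
Outer (θ): 18392π/5.

Therefore the triple integral equals 18392π/5.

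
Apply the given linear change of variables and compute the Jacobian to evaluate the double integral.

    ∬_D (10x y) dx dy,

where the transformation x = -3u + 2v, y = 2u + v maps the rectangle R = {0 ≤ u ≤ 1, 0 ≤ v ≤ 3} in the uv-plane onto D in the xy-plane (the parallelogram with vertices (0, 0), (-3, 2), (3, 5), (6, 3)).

Compute the Jacobian determinant of (x, y) with respect to (u, v):

    ∂(x,y)/∂(u,v) = | -3  2 | = (-3)(1) - (2)(2) = -7.
                   | 2  1 |

Its absolute value is |J| = 7 (the area scaling factor).

Substituting x = -3u + 2v, y = 2u + v into the integrand,

    10x y → -60u^2 + 10u v + 20v^2,

so the integral becomes

    ∬_R (-60u^2 + 10u v + 20v^2) · |J| du dv = ∫_0^1 ∫_0^3 (-420u^2 + 70u v + 140v^2) dv du.

Inner (v): -1260u^2 + 315u + 1260.
Outer (u): 1995/2.

Therefore ∬_D (10x y) dx dy = 1995/2.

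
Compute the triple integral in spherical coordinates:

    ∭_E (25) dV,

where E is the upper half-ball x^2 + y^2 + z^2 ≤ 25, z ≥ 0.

In spherical coordinates, x = ρ sin(φ) cos(θ), y = ρ sin(φ) sin(θ), z = ρ cos(φ), and dV = ρ^2 sin(φ) dρ dφ dθ.

The integrand becomes 25, so

    ∭_E (25) dV = ∫_{0}^{2π} ∫_{0}^{π/2} ∫_{0}^{5} (25) · ρ^2 sin(φ) dρ dφ dθ.

Inner (ρ): 3125sin(φ)/3.
Middle (φ): 3125/3.
Outer (θ): 6250π/3.

Therefore the triple integral equals 6250π/3.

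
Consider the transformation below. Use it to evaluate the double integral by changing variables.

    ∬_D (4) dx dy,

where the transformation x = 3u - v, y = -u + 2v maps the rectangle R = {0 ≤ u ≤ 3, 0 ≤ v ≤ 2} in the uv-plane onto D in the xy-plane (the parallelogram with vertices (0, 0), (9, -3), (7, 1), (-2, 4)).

Compute the Jacobian determinant of (x, y) with respect to (u, v):

    ∂(x,y)/∂(u,v) = | 3  -1 | = (3)(2) - (-1)(-1) = 5.
                   | -1  2 |

Its absolute value is |J| = 5 (the area scaling factor).

Substituting x = 3u - v, y = -u + 2v into the integrand,

    4 → 4,

so the integral becomes

    ∬_R (4) · |J| du dv = ∫_0^3 ∫_0^2 (20) dv du.

Inner (v): 40.
Outer (u): 120.

Therefore ∬_D (4) dx dy = 120.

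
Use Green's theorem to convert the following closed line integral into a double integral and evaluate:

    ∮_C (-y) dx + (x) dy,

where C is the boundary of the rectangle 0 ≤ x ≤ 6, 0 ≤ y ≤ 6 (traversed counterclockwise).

Green's theorem converts the closed line integral into a double integral over the enclosed region D:

    ∮_C P dx + Q dy = ∬_D (∂Q/∂x - ∂P/∂y) dA.

Here P = -y, Q = x, so

    ∂Q/∂x = 1,    ∂P/∂y = -1,
    ∂Q/∂x - ∂P/∂y = 2.

D is the region 0 ≤ x ≤ 6, 0 ≤ y ≤ 6. Evaluating the double integral:

    ∬_D (2) dA = ∫_0^{6} ∫_0^{6} (2) dy dx.

Inner (y from 0 to 6): 12.
Outer (x from 0 to 6): 72.

Therefore ∮_C P dx + Q dy = 72.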